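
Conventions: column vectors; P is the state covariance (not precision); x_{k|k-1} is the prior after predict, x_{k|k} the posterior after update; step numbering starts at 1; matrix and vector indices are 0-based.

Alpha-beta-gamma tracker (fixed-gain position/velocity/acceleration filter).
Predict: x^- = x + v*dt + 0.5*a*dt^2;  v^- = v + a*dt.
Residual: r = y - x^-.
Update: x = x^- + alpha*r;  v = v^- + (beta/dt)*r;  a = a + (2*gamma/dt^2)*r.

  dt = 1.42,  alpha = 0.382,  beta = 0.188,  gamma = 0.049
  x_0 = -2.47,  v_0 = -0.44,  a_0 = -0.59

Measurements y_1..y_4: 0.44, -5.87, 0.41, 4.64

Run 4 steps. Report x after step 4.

x_post = -2.1019

step 1: x_pred=-3.6896  r=4.1296  x^+=-2.1121  v^+=-0.7311  a^+=-0.3893
step 2: x_pred=-3.5427  r=-2.3273  x^+=-4.4317  v^+=-1.5920  a^+=-0.5024
step 3: x_pred=-7.1989  r=7.6089  x^+=-4.2923  v^+=-1.2980  a^+=-0.1326
step 4: x_pred=-6.2692  r=10.9092  x^+=-2.1019  v^+=-0.0420  a^+=0.3976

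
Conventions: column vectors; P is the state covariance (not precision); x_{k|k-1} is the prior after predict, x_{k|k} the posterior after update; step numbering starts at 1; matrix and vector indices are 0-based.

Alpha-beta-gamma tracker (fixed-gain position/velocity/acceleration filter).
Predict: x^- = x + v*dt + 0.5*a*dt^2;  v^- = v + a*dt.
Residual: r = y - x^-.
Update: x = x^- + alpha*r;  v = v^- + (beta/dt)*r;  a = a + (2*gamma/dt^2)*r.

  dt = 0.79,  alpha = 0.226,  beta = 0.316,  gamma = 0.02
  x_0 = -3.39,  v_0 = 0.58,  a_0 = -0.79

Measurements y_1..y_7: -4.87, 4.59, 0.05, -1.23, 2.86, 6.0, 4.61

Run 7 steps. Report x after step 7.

x_post = 5.1637

step 1: x_pred=-3.1783  r=-1.6917  x^+=-3.5606  v^+=-0.7208  a^+=-0.8984
step 2: x_pred=-4.4104  r=9.0004  x^+=-2.3763  v^+=2.1696  a^+=-0.3216
step 3: x_pred=-0.7626  r=0.8126  x^+=-0.5790  v^+=2.2407  a^+=-0.2695
step 4: x_pred=1.1070  r=-2.3370  x^+=0.5789  v^+=1.0929  a^+=-0.4193
step 5: x_pred=1.3115  r=1.5485  x^+=1.6614  v^+=1.3811  a^+=-0.3200
step 6: x_pred=2.6527  r=3.3473  x^+=3.4092  v^+=2.4673  a^+=-0.1055
step 7: x_pred=5.3254  r=-0.7154  x^+=5.1637  v^+=2.0978  a^+=-0.1513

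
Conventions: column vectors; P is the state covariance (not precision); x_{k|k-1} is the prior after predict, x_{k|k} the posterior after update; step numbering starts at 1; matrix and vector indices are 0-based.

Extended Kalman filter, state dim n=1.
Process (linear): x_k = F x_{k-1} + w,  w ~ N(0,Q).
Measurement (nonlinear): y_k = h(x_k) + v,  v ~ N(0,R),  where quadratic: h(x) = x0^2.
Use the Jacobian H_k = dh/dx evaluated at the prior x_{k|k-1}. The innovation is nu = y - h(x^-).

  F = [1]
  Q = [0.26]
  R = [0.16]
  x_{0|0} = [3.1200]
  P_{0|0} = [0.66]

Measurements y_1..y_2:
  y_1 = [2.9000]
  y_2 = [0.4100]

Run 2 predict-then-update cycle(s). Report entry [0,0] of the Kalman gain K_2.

K[0,0] = 0.2376

step 1: x^-=[3.1200]  P^-=[0.9200]  H_jac=[6.2400]  S=[35.9826]  K=[0.1595]  nu=[-6.8344]  x^+=[2.0296]  P^+=[0.0041]
step 2: x^-=[2.0296]  P^-=[0.2641]  H_jac=[4.0592]  S=[4.5115]  K=[0.2376]  nu=[-3.7093]  x^+=[1.1482]  P^+=[0.0094]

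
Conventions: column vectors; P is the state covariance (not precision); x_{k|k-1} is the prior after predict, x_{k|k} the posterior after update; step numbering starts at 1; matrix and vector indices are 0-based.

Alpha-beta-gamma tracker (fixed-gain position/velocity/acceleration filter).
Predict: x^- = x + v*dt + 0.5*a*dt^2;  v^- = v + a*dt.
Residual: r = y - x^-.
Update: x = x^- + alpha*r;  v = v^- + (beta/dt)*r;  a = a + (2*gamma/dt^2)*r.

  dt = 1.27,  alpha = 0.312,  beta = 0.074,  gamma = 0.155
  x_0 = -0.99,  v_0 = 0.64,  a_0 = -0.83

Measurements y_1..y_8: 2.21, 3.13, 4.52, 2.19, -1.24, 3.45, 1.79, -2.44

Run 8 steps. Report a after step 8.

step 1: x_pred=-0.8466  r=3.0566  x^+=0.1071  v^+=-0.2360  a^+=-0.2425
step 2: x_pred=-0.3882  r=3.5182  x^+=0.7095  v^+=-0.3390  a^+=0.4337
step 3: x_pred=0.6287  r=3.8913  x^+=1.8428  v^+=0.4385  a^+=1.1816
step 4: x_pred=3.3525  r=-1.1625  x^+=2.9898  v^+=1.8714  a^+=0.9582
step 5: x_pred=6.1392  r=-7.3792  x^+=3.8369  v^+=2.6583  a^+=-0.4601
step 6: x_pred=6.8418  r=-3.3918  x^+=5.7836  v^+=1.8763  a^+=-1.1120
step 7: x_pred=7.2696  r=-5.4796  x^+=5.5600  v^+=0.1447  a^+=-2.1652
step 8: x_pred=3.9976  r=-6.4376  x^+=1.9891  v^+=-2.9802  a^+=-3.4025

a_post = -3.4025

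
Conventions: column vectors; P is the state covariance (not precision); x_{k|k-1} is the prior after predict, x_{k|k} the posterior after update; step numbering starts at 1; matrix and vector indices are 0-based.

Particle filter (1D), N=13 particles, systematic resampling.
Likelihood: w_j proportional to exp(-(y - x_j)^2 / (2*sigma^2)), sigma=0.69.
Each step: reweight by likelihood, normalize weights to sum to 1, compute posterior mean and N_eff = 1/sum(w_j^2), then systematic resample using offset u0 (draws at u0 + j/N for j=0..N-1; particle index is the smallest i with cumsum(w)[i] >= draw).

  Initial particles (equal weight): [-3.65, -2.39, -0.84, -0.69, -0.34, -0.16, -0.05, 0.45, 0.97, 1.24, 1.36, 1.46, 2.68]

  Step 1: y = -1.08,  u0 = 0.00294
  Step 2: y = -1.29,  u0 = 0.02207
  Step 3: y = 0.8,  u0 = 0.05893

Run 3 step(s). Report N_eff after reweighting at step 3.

N_eff = 7.2973

step 1: w=[0.0003, 0.0490, 0.2797, 0.2532, 0.1672, 0.1221, 0.0975, 0.0254, 0.0036, 0.0010, 0.0006, 0.0003, 0.0000]  mean=-0.5916  Neff=5.0561  idx=[1, 2, 2, 2, 2, 3, 3, 3, 4, 4, 5, 5, 6]
step 2: w=[0.0397, 0.1144, 0.1144, 0.1144, 0.1144, 0.0970, 0.0970, 0.0970, 0.0548, 0.0548, 0.0370, 0.0370, 0.0281]  mean=-0.7305  Neff=10.9091  idx=[0, 1, 2, 2, 3, 4, 4, 5, 6, 7, 8, 9, 11]
step 3: w=[0.0000, 0.0386, 0.0386, 0.0386, 0.0386, 0.0386, 0.0386, 0.0632, 0.0632, 0.0632, 0.1661, 0.1661, 0.2470]  mean=-0.4776  Neff=7.2973  idx=[2, 4, 6, 7, 9, 10, 10, 11, 11, 11, 12, 12, 12]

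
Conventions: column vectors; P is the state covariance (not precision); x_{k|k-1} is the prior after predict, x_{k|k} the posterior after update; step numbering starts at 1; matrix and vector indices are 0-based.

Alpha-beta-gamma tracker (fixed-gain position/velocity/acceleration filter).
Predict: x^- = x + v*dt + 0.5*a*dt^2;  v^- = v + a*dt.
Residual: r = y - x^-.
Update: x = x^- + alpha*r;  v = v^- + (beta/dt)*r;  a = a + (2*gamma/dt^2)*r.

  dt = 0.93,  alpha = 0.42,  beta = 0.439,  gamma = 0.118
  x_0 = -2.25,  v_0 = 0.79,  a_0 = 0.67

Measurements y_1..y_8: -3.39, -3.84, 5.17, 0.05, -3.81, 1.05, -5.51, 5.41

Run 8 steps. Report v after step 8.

step 1: x_pred=-1.2256  r=-2.1644  x^+=-2.1346  v^+=0.3914  a^+=0.0794
step 2: x_pred=-1.7363  r=-2.1037  x^+=-2.6199  v^+=-0.5278  a^+=-0.4946
step 3: x_pred=-3.3246  r=8.4946  x^+=0.2431  v^+=3.0220  a^+=1.8232
step 4: x_pred=3.8421  r=-3.7921  x^+=2.2494  v^+=2.9276  a^+=0.7885
step 5: x_pred=5.3131  r=-9.1231  x^+=1.4814  v^+=-0.6455  a^+=-1.7008
step 6: x_pred=0.1455  r=0.9045  x^+=0.5254  v^+=-1.8004  a^+=-1.4540
step 7: x_pred=-1.7777  r=-3.7323  x^+=-3.3453  v^+=-4.9144  a^+=-2.4724
step 8: x_pred=-8.9849  r=14.3949  x^+=-2.9390  v^+=-0.4188  a^+=1.4554

v_post = -0.4188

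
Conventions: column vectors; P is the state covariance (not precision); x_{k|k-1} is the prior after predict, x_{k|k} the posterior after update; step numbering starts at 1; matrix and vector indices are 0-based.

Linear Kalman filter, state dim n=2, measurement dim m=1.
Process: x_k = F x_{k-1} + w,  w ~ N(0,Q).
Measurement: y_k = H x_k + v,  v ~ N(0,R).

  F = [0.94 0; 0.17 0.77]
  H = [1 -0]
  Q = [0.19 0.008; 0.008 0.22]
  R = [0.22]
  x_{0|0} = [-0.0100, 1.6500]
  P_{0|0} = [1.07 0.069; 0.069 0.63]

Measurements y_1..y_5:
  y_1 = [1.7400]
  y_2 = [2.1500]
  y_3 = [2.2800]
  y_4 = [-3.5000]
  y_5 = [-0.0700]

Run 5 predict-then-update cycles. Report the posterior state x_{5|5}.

step 1: x^-=[-0.0094, 1.2688]  P^-=[1.1355 0.2289; 0.2289 0.6425]  S=[1.3555]  K=[0.8377; 0.1689]  nu=[1.7494]  x^+=[1.4561, 1.5643]  P^+=[0.1843 0.0372; 0.0372 0.6038]
step 2: x^-=[1.3687, 1.4520]  P^-=[0.3528 0.0643; 0.0643 0.5931]  S=[0.5728]  K=[0.6159; 0.1123]  nu=[0.7813]  x^+=[1.8499, 1.5398]  P^+=[0.1355 0.0247; 0.0247 0.5858]
step 3: x^-=[1.7389, 1.5001]  P^-=[0.3097 0.0475; 0.0475 0.5777]  S=[0.5297]  K=[0.5847; 0.0897]  nu=[0.5411]  x^+=[2.0553, 1.5487]  P^+=[0.1286 0.0197; 0.0197 0.5735]
step 4: x^-=[1.9320, 1.5419]  P^-=[0.3037 0.0428; 0.0428 0.5689]  S=[0.5237]  K=[0.5799; 0.0818]  nu=[-5.4320]  x^+=[-1.2179, 1.0974]  P^+=[0.1276 0.0180; 0.0180 0.5654]
step 5: x^-=[-1.1448, 0.6380]  P^-=[0.3027 0.0414; 0.0414 0.5636]  S=[0.5227]  K=[0.5791; 0.0792]  nu=[1.0748]  x^+=[-0.5224, 0.7231]  P^+=[0.1274 0.0174; 0.0174 0.5603]

x_post = [-0.5224, 0.7231]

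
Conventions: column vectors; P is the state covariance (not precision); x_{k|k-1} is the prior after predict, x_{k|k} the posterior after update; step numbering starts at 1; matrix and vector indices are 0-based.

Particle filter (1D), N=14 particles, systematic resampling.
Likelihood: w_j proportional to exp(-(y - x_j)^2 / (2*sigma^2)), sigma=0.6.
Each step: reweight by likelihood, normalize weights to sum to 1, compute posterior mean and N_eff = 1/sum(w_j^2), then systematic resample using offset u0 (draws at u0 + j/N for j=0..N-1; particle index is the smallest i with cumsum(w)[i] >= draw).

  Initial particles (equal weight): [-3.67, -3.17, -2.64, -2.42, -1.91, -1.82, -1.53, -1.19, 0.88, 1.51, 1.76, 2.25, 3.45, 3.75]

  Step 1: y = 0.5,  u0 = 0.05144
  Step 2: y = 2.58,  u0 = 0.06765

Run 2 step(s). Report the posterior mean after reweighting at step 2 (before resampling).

step 1: w=[0.0000, 0.0000, 0.0000, 0.0000, 0.0003, 0.0005, 0.0027, 0.0157, 0.6772, 0.2007, 0.0912, 0.0118, 0.0000, 0.0000]  mean=1.0619  Neff=1.9701  idx=[8, 8, 8, 8, 8, 8, 8, 8, 8, 8, 9, 9, 10, 10]
step 2: w=[0.0131, 0.0131, 0.0131, 0.0131, 0.0131, 0.0131, 0.0131, 0.0131, 0.0131, 0.0131, 0.1483, 0.1483, 0.2859, 0.2859]  mean=1.5702  Neff=4.7785  idx=[5, 10, 10, 11, 11, 11, 12, 12, 12, 12, 13, 13, 13, 13]

post_mean = 1.5702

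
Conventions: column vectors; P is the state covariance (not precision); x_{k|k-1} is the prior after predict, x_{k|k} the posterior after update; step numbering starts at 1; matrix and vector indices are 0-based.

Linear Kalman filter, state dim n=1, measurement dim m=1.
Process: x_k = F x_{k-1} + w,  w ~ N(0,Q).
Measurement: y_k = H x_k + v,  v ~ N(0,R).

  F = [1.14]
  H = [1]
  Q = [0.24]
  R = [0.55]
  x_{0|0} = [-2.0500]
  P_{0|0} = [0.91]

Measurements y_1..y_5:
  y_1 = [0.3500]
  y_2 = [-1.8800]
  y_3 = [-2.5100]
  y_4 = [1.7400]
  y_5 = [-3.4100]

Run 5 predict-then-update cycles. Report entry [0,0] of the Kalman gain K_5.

step 1: x^-=[-2.3370]  P^-=[1.4226]  S=[1.9726]  K=[0.7212]  nu=[2.6870]  x^+=[-0.3992]  P^+=[0.3967]
step 2: x^-=[-0.4551]  P^-=[0.7555]  S=[1.3055]  K=[0.5787]  nu=[-1.4249]  x^+=[-1.2797]  P^+=[0.3183]
step 3: x^-=[-1.4588]  P^-=[0.6536]  S=[1.2036]  K=[0.5431]  nu=[-1.0512]  x^+=[-2.0297]  P^+=[0.2987]
step 4: x^-=[-2.3138]  P^-=[0.6282]  S=[1.1782]  K=[0.5332]  nu=[4.0538]  x^+=[-0.1524]  P^+=[0.2932]
step 5: x^-=[-0.1738]  P^-=[0.6211]  S=[1.1711]  K=[0.5304]  nu=[-3.2362]  x^+=[-1.8901]  P^+=[0.2917]

K[0,0] = 0.5304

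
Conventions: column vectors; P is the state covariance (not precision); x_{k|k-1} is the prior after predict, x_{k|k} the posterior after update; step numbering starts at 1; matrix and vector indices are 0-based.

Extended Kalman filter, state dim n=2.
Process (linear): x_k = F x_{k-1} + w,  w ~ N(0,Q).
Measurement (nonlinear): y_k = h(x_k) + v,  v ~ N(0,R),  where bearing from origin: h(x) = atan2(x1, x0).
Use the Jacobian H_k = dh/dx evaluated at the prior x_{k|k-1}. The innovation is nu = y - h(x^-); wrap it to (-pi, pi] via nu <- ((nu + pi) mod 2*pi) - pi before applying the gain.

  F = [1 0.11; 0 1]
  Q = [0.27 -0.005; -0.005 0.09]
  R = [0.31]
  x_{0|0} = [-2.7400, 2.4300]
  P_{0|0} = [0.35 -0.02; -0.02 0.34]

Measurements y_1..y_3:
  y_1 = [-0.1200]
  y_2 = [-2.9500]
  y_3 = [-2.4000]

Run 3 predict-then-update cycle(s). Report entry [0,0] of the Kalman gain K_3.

K[0,0] = -0.6404

step 1: x^-=[-2.4727, 2.4300]  P^-=[0.6197 0.0124; 0.0124 0.4300]  H_jac=[-0.2022 -0.2057]  S=[0.3546]  K=[-0.3606; -0.2566]  nu=[-2.4849]  x^+=[-1.5767, 3.0676]  P^+=[0.5736 -0.0204; -0.0204 0.4067]
step 2: x^-=[-1.2393, 3.0676]  P^-=[0.8441 0.0193; 0.0193 0.4967]  H_jac=[-0.2803 -0.1132]  S=[0.3839]  K=[-0.6219; -0.1606]  nu=[1.3784]  x^+=[-2.0965, 2.8462]  P^+=[0.6956 -0.0190; -0.0190 0.4868]
step 3: x^-=[-1.7835, 2.8462]  P^-=[0.9673 0.0295; 0.0295 0.5768]  H_jac=[-0.2523 -0.1581]  S=[0.3883]  K=[-0.6404; -0.2540]  nu=[1.7526]  x^+=[-2.9059, 2.4011]  P^+=[0.8080 -0.0336; -0.0336 0.5517]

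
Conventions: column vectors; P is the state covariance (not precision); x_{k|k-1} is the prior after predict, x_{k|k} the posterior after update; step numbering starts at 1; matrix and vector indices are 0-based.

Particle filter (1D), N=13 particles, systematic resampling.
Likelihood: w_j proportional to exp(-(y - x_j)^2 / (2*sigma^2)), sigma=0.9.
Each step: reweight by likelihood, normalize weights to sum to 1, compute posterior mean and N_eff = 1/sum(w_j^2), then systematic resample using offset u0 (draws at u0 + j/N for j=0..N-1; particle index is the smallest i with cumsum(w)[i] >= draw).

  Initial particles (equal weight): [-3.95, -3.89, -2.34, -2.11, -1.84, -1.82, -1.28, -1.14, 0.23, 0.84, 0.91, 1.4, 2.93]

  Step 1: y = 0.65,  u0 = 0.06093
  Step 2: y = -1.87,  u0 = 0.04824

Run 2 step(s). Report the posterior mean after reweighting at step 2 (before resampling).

post_mean = -0.7349

step 1: w=[0.0000, 0.0000, 0.0010, 0.0023, 0.0056, 0.0060, 0.0259, 0.0357, 0.2313, 0.2522, 0.2473, 0.1822, 0.0104]  mean=0.6734  Neff=4.6814  idx=[7, 8, 8, 8, 9, 9, 9, 10, 10, 10, 11, 11, 11]
step 2: w=[0.7354, 0.0672, 0.0672, 0.0672, 0.0110, 0.0110, 0.0110, 0.0087, 0.0087, 0.0087, 0.0014, 0.0014, 0.0014]  mean=-0.7349  Neff=1.8019  idx=[0, 0, 0, 0, 0, 0, 0, 0, 0, 1, 2, 3, 7]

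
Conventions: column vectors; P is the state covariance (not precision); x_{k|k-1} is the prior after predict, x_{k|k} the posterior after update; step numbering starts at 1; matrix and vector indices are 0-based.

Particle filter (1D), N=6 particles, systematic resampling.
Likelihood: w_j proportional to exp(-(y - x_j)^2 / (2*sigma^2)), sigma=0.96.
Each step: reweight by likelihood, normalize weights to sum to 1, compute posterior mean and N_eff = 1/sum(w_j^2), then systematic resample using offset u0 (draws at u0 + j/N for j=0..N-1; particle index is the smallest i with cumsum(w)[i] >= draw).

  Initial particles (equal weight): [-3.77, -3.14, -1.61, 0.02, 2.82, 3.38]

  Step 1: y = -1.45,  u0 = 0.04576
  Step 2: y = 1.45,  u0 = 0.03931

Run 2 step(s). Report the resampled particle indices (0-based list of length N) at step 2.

step 1: w=[0.0345, 0.1359, 0.6313, 0.1982, 0.0000, 0.0000]  mean=-1.5693  Neff=2.1858  idx=[1, 2, 2, 2, 2, 3]
step 2: w=[0.0000, 0.0175, 0.0175, 0.0175, 0.0175, 0.9298]  mean=-0.0944  Neff=1.1550  idx=[3, 5, 5, 5, 5, 5]

resampled_idx = [3, 5, 5, 5, 5, 5]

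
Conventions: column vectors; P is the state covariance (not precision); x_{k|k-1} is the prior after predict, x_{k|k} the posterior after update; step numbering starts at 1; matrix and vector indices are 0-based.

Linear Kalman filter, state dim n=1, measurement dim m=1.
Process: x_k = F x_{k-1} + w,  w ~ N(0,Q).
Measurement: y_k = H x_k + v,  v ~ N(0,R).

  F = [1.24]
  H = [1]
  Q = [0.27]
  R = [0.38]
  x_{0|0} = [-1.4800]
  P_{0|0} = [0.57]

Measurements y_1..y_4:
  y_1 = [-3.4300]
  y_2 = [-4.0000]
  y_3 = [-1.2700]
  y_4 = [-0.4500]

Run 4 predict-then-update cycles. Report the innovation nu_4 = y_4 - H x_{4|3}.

step 1: x^-=[-1.8352]  P^-=[1.1464]  S=[1.5264]  K=[0.7511]  nu=[-1.5948]  x^+=[-3.0330]  P^+=[0.2854]
step 2: x^-=[-3.7609]  P^-=[0.7088]  S=[1.0888]  K=[0.6510]  nu=[-0.2391]  x^+=[-3.9166]  P^+=[0.2474]
step 3: x^-=[-4.8565]  P^-=[0.6504]  S=[1.0304]  K=[0.6312]  nu=[3.5865]  x^+=[-2.5927]  P^+=[0.2399]
step 4: x^-=[-3.2150]  P^-=[0.6388]  S=[1.0188]  K=[0.6270]  nu=[2.7650]  x^+=[-1.4813]  P^+=[0.2383]

innov = [2.7650]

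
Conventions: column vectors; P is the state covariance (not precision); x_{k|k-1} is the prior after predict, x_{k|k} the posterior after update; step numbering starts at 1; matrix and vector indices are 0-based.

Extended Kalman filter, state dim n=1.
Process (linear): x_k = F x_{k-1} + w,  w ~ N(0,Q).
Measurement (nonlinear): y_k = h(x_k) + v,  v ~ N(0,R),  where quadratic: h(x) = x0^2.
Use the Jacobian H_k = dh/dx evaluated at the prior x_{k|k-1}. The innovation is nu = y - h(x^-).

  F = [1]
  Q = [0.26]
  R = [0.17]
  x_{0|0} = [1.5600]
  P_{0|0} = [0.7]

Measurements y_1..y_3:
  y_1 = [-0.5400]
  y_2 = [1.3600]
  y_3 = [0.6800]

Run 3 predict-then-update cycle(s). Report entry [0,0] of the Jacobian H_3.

H_jac[0,0] = 2.3640

step 1: x^-=[1.5600]  P^-=[0.9600]  H_jac=[3.1200]  S=[9.5150]  K=[0.3148]  nu=[-2.9736]  x^+=[0.6240]  P^+=[0.0172]
step 2: x^-=[0.6240]  P^-=[0.2772]  H_jac=[1.2479]  S=[0.6016]  K=[0.5749]  nu=[0.9707]  x^+=[1.1820]  P^+=[0.0783]
step 3: x^-=[1.1820]  P^-=[0.3383]  H_jac=[2.3640]  S=[2.0607]  K=[0.3881]  nu=[-0.7171]  x^+=[0.9037]  P^+=[0.0279]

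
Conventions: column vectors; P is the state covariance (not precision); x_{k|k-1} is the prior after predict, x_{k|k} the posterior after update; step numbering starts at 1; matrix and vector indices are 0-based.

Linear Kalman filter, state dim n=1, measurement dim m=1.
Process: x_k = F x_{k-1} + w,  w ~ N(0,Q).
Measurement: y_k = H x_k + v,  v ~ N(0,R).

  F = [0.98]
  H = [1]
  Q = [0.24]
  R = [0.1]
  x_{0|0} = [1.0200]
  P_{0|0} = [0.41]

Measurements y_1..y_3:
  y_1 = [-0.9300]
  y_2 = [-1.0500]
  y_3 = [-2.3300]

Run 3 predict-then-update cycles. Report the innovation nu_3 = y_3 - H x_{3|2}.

innov = [-1.3928]

step 1: x^-=[0.9996]  P^-=[0.6338]  S=[0.7338]  K=[0.8637]  nu=[-1.9296]  x^+=[-0.6670]  P^+=[0.0864]
step 2: x^-=[-0.6537]  P^-=[0.3230]  S=[0.4230]  K=[0.7636]  nu=[-0.3963]  x^+=[-0.9563]  P^+=[0.0764]
step 3: x^-=[-0.9372]  P^-=[0.3133]  S=[0.4133]  K=[0.7581]  nu=[-1.3928]  x^+=[-1.9930]  P^+=[0.0758]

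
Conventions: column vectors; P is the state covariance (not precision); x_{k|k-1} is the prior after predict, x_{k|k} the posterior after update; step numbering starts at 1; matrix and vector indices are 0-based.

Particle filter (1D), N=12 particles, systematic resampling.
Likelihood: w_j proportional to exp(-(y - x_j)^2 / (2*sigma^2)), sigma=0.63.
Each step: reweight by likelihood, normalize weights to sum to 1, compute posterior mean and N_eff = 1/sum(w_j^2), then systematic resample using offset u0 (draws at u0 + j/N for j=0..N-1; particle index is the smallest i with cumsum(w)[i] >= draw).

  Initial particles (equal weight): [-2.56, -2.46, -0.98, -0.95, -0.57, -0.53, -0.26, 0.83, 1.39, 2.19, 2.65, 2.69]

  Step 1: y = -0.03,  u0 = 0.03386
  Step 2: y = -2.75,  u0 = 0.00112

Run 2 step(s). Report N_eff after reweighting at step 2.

N_eff = 3.4980

step 1: w=[0.0001, 0.0002, 0.0917, 0.0984, 0.1979, 0.2086, 0.2674, 0.1126, 0.0225, 0.0006, 0.0000, 0.0000]  mean=-0.3507  Neff=5.3922  idx=[2, 3, 4, 4, 4, 5, 5, 6, 6, 6, 7, 7]
step 2: w=[0.3945, 0.3447, 0.0513, 0.0513, 0.0513, 0.0411, 0.0411, 0.0083, 0.0083, 0.0083, 0.0000, 0.0000]  mean=-0.8517  Neff=3.4980  idx=[0, 0, 0, 0, 0, 1, 1, 1, 1, 2, 3, 5]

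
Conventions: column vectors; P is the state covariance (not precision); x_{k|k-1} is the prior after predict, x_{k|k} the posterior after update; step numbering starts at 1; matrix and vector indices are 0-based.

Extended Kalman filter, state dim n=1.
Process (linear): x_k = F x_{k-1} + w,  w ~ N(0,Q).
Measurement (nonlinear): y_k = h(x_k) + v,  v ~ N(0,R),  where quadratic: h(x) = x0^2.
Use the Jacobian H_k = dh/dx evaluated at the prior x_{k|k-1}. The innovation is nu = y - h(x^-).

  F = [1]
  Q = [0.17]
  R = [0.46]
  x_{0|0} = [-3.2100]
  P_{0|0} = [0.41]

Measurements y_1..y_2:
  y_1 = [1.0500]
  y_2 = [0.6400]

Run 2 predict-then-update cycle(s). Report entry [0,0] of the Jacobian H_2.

H_jac[0,0] = -3.5915

step 1: x^-=[-3.2100]  P^-=[0.5800]  H_jac=[-6.4200]  S=[24.3655]  K=[-0.1528]  nu=[-9.2541]  x^+=[-1.7958]  P^+=[0.0109]
step 2: x^-=[-1.7958]  P^-=[0.1809]  H_jac=[-3.5915]  S=[2.7941]  K=[-0.2326]  nu=[-2.5848]  x^+=[-1.1946]  P^+=[0.0298]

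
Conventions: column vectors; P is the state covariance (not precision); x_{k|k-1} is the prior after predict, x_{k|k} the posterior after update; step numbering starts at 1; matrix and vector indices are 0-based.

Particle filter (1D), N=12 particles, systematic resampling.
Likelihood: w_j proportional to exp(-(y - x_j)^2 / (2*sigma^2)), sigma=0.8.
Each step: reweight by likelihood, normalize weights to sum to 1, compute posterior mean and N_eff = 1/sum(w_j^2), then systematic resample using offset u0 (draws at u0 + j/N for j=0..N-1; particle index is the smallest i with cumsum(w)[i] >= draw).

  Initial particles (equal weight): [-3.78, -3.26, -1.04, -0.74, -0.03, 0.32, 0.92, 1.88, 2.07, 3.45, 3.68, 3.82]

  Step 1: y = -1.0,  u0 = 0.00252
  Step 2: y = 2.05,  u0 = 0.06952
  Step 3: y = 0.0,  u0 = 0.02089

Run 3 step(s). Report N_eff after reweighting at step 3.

N_eff = 11.9815

step 1: w=[0.0009, 0.0067, 0.3616, 0.3434, 0.1736, 0.0928, 0.0203, 0.0006, 0.0002, 0.0000, 0.0000, 0.0000]  mean=-0.6105  Neff=3.4741  idx=[1, 2, 2, 2, 2, 3, 3, 3, 3, 4, 4, 5]
step 2: w=[0.0000, 0.0033, 0.0033, 0.0033, 0.0033, 0.0130, 0.0130, 0.0130, 0.0130, 0.1934, 0.1934, 0.5482]  mean=0.1118  Neff=2.6594  idx=[9, 9, 9, 10, 10, 11, 11, 11, 11, 11, 11, 11]
step 3: w=[0.0872, 0.0872, 0.0872, 0.0872, 0.0872, 0.0806, 0.0806, 0.0806, 0.0806, 0.0806, 0.0806, 0.0806]  mean=0.1674  Neff=11.9815  idx=[0, 1, 2, 3, 4, 5, 6, 7, 8, 9, 10, 11]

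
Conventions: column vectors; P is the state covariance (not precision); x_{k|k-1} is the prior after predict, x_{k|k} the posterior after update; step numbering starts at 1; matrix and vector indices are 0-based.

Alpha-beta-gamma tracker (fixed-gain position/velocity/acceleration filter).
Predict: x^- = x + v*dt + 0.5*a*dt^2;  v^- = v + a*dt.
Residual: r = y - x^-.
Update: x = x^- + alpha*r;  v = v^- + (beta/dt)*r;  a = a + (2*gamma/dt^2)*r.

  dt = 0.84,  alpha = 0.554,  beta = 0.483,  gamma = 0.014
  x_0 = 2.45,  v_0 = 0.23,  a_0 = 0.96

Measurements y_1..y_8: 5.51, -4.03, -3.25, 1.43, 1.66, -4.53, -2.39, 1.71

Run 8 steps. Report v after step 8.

step 1: x_pred=2.9819  r=2.5281  x^+=4.3825  v^+=2.4901  a^+=1.0603
step 2: x_pred=6.8482  r=-10.8782  x^+=0.8217  v^+=-2.8742  a^+=0.6286
step 3: x_pred=-1.3709  r=-1.8791  x^+=-2.4119  v^+=-3.4267  a^+=0.5541
step 4: x_pred=-5.0948  r=6.5248  x^+=-1.4801  v^+=0.7905  a^+=0.8130
step 5: x_pred=-0.5292  r=2.1892  x^+=0.6836  v^+=2.7323  a^+=0.8999
step 6: x_pred=3.2962  r=-7.8262  x^+=-1.0395  v^+=-1.0119  a^+=0.5893
step 7: x_pred=-1.6816  r=-0.7084  x^+=-2.0741  v^+=-0.9242  a^+=0.5612
step 8: x_pred=-2.6524  r=4.3624  x^+=-0.2356  v^+=2.0556  a^+=0.7343

v_post = 2.0556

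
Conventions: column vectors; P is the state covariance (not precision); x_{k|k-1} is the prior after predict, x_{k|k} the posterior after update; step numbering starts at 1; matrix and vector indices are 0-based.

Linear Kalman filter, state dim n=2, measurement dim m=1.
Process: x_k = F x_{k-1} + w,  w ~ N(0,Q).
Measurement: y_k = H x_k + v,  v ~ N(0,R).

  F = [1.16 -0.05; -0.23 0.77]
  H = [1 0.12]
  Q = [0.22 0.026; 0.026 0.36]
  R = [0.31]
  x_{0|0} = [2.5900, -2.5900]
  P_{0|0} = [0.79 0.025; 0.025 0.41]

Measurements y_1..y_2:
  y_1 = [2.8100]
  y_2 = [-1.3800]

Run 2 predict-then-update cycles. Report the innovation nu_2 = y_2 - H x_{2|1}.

innov = [-4.8071]

step 1: x^-=[3.1339, -2.5900]  P^-=[1.2811 -0.1779; -0.1779 0.6360]  S=[1.5576]  K=[0.8088; -0.0652]  nu=[-0.0131]  x^+=[3.1233, -2.5891]  P^+=[0.2622 -0.0958; -0.0958 0.6294]
step 2: x^-=[3.7525, -2.7120]  P^-=[0.5855 -0.1548; -0.1548 0.7810]  S=[0.8696]  K=[0.6520; -0.0703]  nu=[-4.8071]  x^+=[0.6185, -2.3742]  P^+=[0.2159 -0.1150; -0.1150 0.7767]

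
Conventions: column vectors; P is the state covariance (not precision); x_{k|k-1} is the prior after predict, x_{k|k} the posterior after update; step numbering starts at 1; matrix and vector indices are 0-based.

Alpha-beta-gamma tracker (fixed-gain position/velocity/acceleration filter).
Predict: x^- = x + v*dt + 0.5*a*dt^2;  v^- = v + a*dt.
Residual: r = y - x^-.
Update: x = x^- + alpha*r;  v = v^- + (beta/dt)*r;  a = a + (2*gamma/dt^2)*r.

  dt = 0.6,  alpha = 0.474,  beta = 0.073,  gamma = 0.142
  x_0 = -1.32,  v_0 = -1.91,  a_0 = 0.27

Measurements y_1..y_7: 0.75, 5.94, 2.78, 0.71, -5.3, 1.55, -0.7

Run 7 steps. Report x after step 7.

step 1: x_pred=-2.4174  r=3.1674  x^+=-0.9161  v^+=-1.3626  a^+=2.7687
step 2: x_pred=-1.2353  r=7.1753  x^+=2.1658  v^+=1.1716  a^+=8.4292
step 3: x_pred=4.3860  r=-1.6060  x^+=3.6248  v^+=6.0337  a^+=7.1622
step 4: x_pred=8.5342  r=-7.8242  x^+=4.8255  v^+=9.3791  a^+=0.9898
step 5: x_pred=10.6312  r=-15.9312  x^+=3.0798  v^+=8.0347  a^+=-11.5781
step 6: x_pred=5.8166  r=-4.2666  x^+=3.7942  v^+=0.5687  a^+=-14.9440
step 7: x_pred=1.4455  r=-2.1455  x^+=0.4286  v^+=-8.6587  a^+=-16.6365

x_post = 0.4286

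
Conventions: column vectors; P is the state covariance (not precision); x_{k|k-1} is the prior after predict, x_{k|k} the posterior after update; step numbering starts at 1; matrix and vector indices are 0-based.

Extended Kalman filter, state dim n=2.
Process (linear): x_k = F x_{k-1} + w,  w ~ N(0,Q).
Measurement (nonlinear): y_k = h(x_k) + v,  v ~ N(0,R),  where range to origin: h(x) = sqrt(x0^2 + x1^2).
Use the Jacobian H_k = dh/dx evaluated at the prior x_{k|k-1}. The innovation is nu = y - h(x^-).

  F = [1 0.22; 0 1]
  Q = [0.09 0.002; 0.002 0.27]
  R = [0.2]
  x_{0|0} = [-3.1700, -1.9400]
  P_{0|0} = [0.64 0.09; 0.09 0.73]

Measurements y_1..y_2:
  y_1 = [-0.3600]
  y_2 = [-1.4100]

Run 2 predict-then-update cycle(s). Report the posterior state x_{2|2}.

x_post = [0.1153, -1.1809]

step 1: x^-=[-3.5968, -1.9400]  P^-=[0.8049 0.2526; 0.2526 1.0000]  H_jac=[-0.8801 -0.4747]  S=[1.2600]  K=[-0.6574; -0.5532]  nu=[-4.4466]  x^+=[-0.6734, 0.5200]  P^+=[0.2603 -0.2057; -0.2057 0.6144]
step 2: x^-=[-0.5590, 0.5200]  P^-=[0.2896 -0.0685; -0.0685 0.8844]  H_jac=[-0.7322 0.6811]  S=[0.8338]  K=[-0.3102; 0.7825]  nu=[-2.1734]  x^+=[0.1153, -1.1809]  P^+=[0.2093 0.1339; 0.1339 0.3738]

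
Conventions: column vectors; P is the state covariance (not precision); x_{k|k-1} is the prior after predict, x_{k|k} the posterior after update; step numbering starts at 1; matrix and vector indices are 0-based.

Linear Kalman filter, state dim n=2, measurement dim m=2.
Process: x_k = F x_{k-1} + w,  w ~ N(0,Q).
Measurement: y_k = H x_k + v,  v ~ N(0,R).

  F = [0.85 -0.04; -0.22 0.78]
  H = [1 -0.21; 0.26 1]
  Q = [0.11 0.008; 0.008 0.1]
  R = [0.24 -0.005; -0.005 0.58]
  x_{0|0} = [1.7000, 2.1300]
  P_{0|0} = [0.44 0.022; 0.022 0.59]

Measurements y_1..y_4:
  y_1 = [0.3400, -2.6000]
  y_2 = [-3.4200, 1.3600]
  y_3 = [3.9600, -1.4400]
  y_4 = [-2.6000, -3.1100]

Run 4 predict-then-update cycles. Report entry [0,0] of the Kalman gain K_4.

step 1: x^-=[1.3598, 1.2874]  P^-=[0.4273 -0.0779; -0.0779 0.4727]  S=[0.7209 -0.0668; -0.0668 1.0411]  K=[0.6221 0.0718; -0.2067 0.4213]  nu=[-0.7494, -4.2409]  x^+=[0.5890, -0.3445]  P^+=[0.1489 -0.0002; -0.0002 0.2454]
step 2: x^-=[0.5144, -0.3983]  P^-=[0.2180 -0.0276; -0.0276 0.2566]  S=[0.4809 -0.0283; -0.0283 0.8370]  K=[0.4683 0.0506; -0.1522 0.2928]  nu=[-4.0180, 1.6245]  x^+=[-1.2852, 0.6892]  P^+=[0.1117 -0.0021; -0.0021 0.1711]
step 3: x^-=[-1.1200, 0.8203]  P^-=[0.1911 -0.0196; -0.0196 0.2102]  S=[0.4486 -0.0180; -0.0180 0.7930]  K=[0.4371 0.0479; -0.1319 0.2557]  nu=[5.2523, -1.9691]  x^+=[1.0816, -0.3758]  P^+=[0.1043 -0.0016; -0.0016 0.1494]
step 4: x^-=[0.9344, -0.5311]  P^-=[0.1857 -0.0172; -0.0172 0.1965]  S=[0.4416 -0.0142; -0.0142 0.7801]  K=[0.4303 0.0477; -0.1245 0.2438]  nu=[-3.6459, -2.8218]  x^+=[-0.7690, -0.7651]  P^+=[0.1028 -0.0012; -0.0012 0.1424]

K[0,0] = 0.4303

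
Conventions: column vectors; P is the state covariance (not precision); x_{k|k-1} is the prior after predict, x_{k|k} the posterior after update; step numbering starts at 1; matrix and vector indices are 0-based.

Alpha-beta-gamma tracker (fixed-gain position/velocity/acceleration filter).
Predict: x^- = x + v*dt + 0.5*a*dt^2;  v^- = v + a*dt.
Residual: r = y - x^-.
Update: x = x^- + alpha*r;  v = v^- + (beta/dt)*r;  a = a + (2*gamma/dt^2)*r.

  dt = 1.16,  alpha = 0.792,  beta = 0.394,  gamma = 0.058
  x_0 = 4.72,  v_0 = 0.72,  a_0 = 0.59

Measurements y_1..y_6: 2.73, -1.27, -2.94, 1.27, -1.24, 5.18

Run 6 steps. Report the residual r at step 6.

resid = 6.1911

step 1: x_pred=5.9522  r=-3.2222  x^+=3.4002  v^+=0.3100  a^+=0.3122
step 2: x_pred=3.9699  r=-5.2399  x^+=-0.1801  v^+=-1.1076  a^+=-0.1395
step 3: x_pred=-1.5587  r=-1.3813  x^+=-2.6527  v^+=-1.7385  a^+=-0.2586
step 4: x_pred=-4.8433  r=6.1133  x^+=-0.0016  v^+=0.0380  a^+=0.2685
step 5: x_pred=0.2231  r=-1.4631  x^+=-0.9357  v^+=-0.1476  a^+=0.1423
step 6: x_pred=-1.0111  r=6.1911  x^+=3.8923  v^+=2.1204  a^+=0.6760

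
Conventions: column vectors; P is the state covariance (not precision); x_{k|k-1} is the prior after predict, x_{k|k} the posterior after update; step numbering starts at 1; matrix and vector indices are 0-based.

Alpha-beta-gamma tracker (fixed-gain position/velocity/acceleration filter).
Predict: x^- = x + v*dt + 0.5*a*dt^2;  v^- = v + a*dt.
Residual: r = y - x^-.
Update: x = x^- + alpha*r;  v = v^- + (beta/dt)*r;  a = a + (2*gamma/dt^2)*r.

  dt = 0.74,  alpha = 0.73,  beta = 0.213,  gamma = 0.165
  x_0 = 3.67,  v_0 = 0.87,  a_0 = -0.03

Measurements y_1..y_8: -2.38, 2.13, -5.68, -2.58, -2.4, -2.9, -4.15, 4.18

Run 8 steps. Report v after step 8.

step 1: x_pred=4.3056  r=-6.6856  x^+=-0.5749  v^+=-1.0766  a^+=-4.0589
step 2: x_pred=-2.4829  r=4.6129  x^+=0.8845  v^+=-2.7524  a^+=-1.2791
step 3: x_pred=-1.5025  r=-4.1775  x^+=-4.5521  v^+=-4.9014  a^+=-3.7966
step 4: x_pred=-9.2186  r=6.6386  x^+=-4.3724  v^+=-5.8000  a^+=0.2040
step 5: x_pred=-8.6086  r=6.2086  x^+=-4.0763  v^+=-3.8620  a^+=3.9455
step 6: x_pred=-5.8539  r=2.9539  x^+=-3.6975  v^+=-0.0921  a^+=5.7256
step 7: x_pred=-2.1980  r=-1.9520  x^+=-3.6230  v^+=3.5830  a^+=4.5493
step 8: x_pred=0.2741  r=3.9059  x^+=3.1254  v^+=8.0738  a^+=6.9031

v_post = 8.0738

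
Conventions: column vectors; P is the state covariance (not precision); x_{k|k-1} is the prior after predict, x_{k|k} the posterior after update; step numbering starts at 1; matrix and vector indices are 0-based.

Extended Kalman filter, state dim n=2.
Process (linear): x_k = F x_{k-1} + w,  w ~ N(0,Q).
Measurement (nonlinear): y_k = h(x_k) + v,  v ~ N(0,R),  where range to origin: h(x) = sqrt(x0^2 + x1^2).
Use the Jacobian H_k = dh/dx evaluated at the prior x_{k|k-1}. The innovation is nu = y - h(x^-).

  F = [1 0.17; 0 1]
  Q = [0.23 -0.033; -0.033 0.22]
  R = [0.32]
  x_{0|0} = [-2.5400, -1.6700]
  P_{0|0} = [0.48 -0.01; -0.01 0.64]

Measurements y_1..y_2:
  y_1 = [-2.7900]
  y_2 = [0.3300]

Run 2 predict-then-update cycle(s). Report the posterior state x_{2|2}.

step 1: x^-=[-2.8239, -1.6700]  P^-=[0.7251 0.0658; 0.0658 0.8600]  H_jac=[-0.8607 -0.5090]  S=[1.1377]  K=[-0.5780; -0.4346]  nu=[-6.0707]  x^+=[0.6851, 0.9681]  P^+=[0.3450 -0.2200; -0.2200 0.6452]
step 2: x^-=[0.8497, 0.9681]  P^-=[0.5188 -0.1433; -0.1433 0.8652]  H_jac=[0.6596 0.7516]  S=[0.8924]  K=[0.2628; 0.6227]  nu=[-0.9581]  x^+=[0.5979, 0.3715]  P^+=[0.4572 -0.2894; -0.2894 0.5191]

x_post = [0.5979, 0.3715]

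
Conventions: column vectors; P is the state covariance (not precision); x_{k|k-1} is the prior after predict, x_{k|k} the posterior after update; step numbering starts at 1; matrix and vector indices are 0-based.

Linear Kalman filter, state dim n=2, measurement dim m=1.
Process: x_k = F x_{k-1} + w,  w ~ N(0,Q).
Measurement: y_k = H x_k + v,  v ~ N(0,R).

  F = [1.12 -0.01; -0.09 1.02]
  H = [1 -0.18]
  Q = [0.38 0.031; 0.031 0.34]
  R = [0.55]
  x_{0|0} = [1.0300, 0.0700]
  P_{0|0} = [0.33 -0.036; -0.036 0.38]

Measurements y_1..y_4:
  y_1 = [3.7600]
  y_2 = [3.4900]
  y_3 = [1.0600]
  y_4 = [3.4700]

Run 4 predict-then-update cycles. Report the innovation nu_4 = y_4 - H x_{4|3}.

innov = [1.0169]

step 1: x^-=[1.1529, -0.0213]  P^-=[0.7948 -0.0473; -0.0473 0.7446]  S=[1.3860]  K=[0.5796; -0.1308]  nu=[2.6033]  x^+=[2.6618, -0.3619]  P^+=[0.3292 0.0578; 0.0578 0.7209]
step 2: x^-=[2.9848, -0.6087]  P^-=[0.7917 0.0566; 0.0566 1.0821]  S=[1.3564]  K=[0.5762; -0.1019]  nu=[0.3956]  x^+=[3.2128, -0.6490]  P^+=[0.3414 0.1362; 0.1362 1.0680]
step 3: x^-=[3.6048, -0.9511]  P^-=[0.8053 0.1414; 0.1414 1.4289]  S=[1.3507]  K=[0.5774; -0.0857]  nu=[-2.7160]  x^+=[2.0366, -0.7183]  P^+=[0.3550 0.2083; 0.2083 1.4190]
step 4: x^-=[2.2882, -0.9160]  P^-=[0.8208 0.2188; 0.2188 1.7809]  S=[1.3498]  K=[0.5790; -0.0754]  nu=[1.0169]  x^+=[2.8770, -0.9926]  P^+=[0.3684 0.2777; 0.2777 1.7733]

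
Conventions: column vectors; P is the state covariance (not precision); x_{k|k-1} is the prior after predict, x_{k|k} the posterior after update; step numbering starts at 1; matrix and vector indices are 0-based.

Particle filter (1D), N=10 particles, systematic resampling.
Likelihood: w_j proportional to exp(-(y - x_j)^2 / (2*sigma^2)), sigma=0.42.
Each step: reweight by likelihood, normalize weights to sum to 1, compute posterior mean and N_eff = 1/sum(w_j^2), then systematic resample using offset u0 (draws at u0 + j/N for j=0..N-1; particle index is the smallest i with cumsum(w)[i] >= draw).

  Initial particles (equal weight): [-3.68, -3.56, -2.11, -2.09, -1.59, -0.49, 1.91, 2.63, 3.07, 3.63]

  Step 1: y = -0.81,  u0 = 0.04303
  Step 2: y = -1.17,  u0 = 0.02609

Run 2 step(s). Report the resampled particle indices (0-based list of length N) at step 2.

resampled_idx = [0, 0, 1, 1, 2, 4, 5, 6, 7, 9]

step 1: w=[0.0000, 0.0000, 0.0088, 0.0102, 0.1888, 0.7922, 0.0000, 0.0000, 0.0000, 0.0000]  mean=-0.7282  Neff=1.5073  idx=[4, 4, 5, 5, 5, 5, 5, 5, 5, 5]
step 2: w=[0.1800, 0.1800, 0.0800, 0.0800, 0.0800, 0.0800, 0.0800, 0.0800, 0.0800, 0.0800]  mean=-0.8859  Neff=8.6216  idx=[0, 0, 1, 1, 2, 4, 5, 6, 7, 9]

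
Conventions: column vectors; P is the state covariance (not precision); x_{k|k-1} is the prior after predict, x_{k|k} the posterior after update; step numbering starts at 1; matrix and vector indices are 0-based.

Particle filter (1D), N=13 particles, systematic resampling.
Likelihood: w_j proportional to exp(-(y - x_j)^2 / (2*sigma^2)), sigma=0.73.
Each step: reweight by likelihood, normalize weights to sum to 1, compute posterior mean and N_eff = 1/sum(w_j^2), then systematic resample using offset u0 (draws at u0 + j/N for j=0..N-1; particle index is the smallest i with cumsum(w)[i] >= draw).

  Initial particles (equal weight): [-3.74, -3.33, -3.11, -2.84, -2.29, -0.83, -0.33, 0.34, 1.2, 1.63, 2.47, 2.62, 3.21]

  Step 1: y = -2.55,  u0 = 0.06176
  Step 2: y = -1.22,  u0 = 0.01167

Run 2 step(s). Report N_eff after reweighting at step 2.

step 1: w=[0.0754, 0.1610, 0.2123, 0.2633, 0.2674, 0.0177, 0.0028, 0.0001, 0.0000, 0.0000, 0.0000, 0.0000, 0.0000]  mean=-2.8540  Neff=4.5916  idx=[0, 1, 1, 2, 2, 2, 3, 3, 3, 4, 4, 4, 5]
step 2: w=[0.0011, 0.0067, 0.0067, 0.0153, 0.0153, 0.0153, 0.0373, 0.0373, 0.0373, 0.1494, 0.1494, 0.1494, 0.3793]  mean=-1.8510  Neff=4.6332  idx=[2, 6, 8, 9, 9, 10, 11, 11, 12, 12, 12, 12, 12]

N_eff = 4.6332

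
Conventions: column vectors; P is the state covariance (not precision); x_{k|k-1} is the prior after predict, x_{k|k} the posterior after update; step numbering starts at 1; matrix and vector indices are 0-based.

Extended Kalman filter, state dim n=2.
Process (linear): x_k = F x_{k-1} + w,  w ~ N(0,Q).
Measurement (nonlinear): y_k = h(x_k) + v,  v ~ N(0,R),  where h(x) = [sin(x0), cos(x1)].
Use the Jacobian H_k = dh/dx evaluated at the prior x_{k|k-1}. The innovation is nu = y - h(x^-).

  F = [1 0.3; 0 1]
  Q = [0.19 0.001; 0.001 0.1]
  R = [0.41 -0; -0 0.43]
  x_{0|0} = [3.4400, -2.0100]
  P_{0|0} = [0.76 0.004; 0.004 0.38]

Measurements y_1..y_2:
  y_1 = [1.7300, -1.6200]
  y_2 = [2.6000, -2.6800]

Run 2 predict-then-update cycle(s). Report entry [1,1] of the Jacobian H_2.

step 1: x^-=[2.8370, -2.0100]  P^-=[0.9866 0.1190; 0.1190 0.4800]  H_jac=[-0.9540 0.0000; 0.0000 0.9051]  S=[1.3079 -0.1027; -0.1027 0.8232]  K=[-0.7164 0.0414; -0.0458 0.5220]  nu=[1.4301, -1.1948]  x^+=[1.7630, -2.6992]  P^+=[0.3079 0.0197; 0.0197 0.2480]
step 2: x^-=[0.9533, -2.6992]  P^-=[0.5320 0.0951; 0.0951 0.3480]  H_jac=[0.5790 0.0000; 0.0000 0.4281]  S=[0.5884 0.0236; 0.0236 0.4938]  K=[0.5213 0.0576; 0.0816 0.2978]  nu=[1.7847, -1.7763]  x^+=[1.7813, -3.0825]  P^+=[0.3691 0.0578; 0.0578 0.2991]

H_jac[1,1] = 0.4281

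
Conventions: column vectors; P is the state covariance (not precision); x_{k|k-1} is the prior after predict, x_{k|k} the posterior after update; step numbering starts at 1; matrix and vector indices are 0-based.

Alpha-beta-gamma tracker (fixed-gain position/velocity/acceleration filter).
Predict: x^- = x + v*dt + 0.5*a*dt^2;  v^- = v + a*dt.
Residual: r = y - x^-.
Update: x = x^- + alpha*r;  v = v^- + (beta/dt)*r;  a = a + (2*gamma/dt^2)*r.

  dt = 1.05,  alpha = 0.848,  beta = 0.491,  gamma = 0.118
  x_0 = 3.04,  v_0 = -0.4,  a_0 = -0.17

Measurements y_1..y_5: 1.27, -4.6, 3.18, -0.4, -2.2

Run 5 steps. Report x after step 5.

x_post = -1.7909

step 1: x_pred=2.5263  r=-1.2563  x^+=1.4610  v^+=-1.1660  a^+=-0.4389
step 2: x_pred=-0.0053  r=-4.5947  x^+=-3.9016  v^+=-3.7754  a^+=-1.4225
step 3: x_pred=-8.6499  r=11.8299  x^+=1.3819  v^+=0.2629  a^+=1.1098
step 4: x_pred=2.2697  r=-2.6697  x^+=0.0058  v^+=0.1798  a^+=0.5384
step 5: x_pred=0.4914  r=-2.6914  x^+=-1.7909  v^+=-0.5134  a^+=-0.0377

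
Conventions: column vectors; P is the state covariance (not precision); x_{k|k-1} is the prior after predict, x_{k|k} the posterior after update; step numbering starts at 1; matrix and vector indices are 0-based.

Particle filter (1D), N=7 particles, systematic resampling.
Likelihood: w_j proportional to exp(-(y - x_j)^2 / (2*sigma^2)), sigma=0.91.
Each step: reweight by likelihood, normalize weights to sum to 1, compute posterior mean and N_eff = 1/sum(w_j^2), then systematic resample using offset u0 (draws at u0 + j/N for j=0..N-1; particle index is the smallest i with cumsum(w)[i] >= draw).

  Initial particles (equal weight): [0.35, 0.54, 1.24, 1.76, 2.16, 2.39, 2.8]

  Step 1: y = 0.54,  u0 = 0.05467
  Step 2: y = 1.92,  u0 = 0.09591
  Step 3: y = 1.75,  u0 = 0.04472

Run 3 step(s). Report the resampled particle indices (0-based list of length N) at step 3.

step 1: w=[0.2790, 0.2852, 0.2121, 0.1161, 0.0585, 0.0361, 0.0131]  mean=0.9681  Neff=4.4939  idx=[0, 0, 1, 1, 2, 2, 4]
step 2: w=[0.0634, 0.0634, 0.0889, 0.0889, 0.2123, 0.2123, 0.2710]  mean=1.2522  Neff=5.3364  idx=[1, 3, 4, 5, 5, 6, 6]
step 3: w=[0.0602, 0.0812, 0.1679, 0.1679, 0.1679, 0.1775, 0.1775]  mean=1.4562  Neff=6.3378  idx=[0, 2, 3, 3, 4, 5, 6]

resampled_idx = [0, 2, 3, 3, 4, 5, 6]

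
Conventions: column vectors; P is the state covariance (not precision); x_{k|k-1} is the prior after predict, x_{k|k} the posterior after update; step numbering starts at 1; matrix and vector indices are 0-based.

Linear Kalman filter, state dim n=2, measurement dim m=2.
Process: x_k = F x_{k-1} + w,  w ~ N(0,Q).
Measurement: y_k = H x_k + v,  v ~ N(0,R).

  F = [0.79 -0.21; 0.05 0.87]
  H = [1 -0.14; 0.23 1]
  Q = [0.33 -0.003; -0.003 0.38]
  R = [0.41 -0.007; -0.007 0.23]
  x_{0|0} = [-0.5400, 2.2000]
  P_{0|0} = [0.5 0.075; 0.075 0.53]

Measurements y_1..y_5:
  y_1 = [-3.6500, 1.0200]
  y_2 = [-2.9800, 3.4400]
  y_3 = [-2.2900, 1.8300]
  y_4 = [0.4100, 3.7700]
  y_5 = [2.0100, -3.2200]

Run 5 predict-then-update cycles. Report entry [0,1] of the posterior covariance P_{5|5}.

P_post[0,1] = -0.0308

step 1: x^-=[-0.8886, 1.8870]  P^-=[0.6405 -0.0293; -0.0293 0.7889]  S=[1.0742 0.0015; 0.0015 1.0393]  K=[0.6000 0.1127; -0.1312 0.7528]  nu=[-2.4972, -0.6626]  x^+=[-2.4615, 1.7157]  P^+=[0.2405 -0.0336; -0.0336 0.1818]
step 2: x^-=[-2.3049, 1.3696]  P^-=[0.4993 -0.0495; -0.0495 0.5153]  S=[0.9332 -0.0122; -0.0122 0.7489]  K=[0.5437 0.0961; -0.1215 0.6708]  nu=[-0.4834, 2.6005]  x^+=[-2.3177, 3.1729]  P^+=[0.2178 -0.0318; -0.0318 0.1625]
step 3: x^-=[-2.4973, 2.6445]  P^-=[0.4836 -0.0456; -0.0456 0.5007]  S=[0.9162 -0.0100; -0.0100 0.7354]  K=[0.5359 0.0965; -0.1190 0.6651]  nu=[0.5775, -0.2402]  x^+=[-2.2110, 2.4161]  P^+=[0.2147 -0.0309; -0.0309 0.1609]
step 4: x^-=[-2.2541, 1.9914]  P^-=[0.4814 -0.0448; -0.0448 0.4996]  S=[0.9137 -0.0096; -0.0096 0.7345]  K=[0.5347 0.0967; -0.1186 0.6647]  nu=[2.9429, 2.2970]  x^+=[-0.4584, 3.1691]  P^+=[0.2142 -0.0308; -0.0308 0.1608]
step 5: x^-=[-1.0276, 2.7342]  P^-=[0.4810 -0.0447; -0.0447 0.4996]  S=[0.9133 -0.0096; -0.0096 0.7344]  K=[0.5345 0.0967; -0.1186 0.6646]  nu=[3.4204, -5.7178]  x^+=[0.2477, -1.4717]  P^+=[0.2142 -0.0308; -0.0308 0.1608]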